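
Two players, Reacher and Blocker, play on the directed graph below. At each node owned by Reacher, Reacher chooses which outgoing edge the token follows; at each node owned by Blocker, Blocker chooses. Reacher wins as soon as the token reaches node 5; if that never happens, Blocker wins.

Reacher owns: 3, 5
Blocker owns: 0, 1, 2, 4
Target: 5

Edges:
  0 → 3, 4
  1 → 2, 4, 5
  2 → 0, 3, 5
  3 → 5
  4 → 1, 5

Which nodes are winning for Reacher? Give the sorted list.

3, 5

A0 = {5}
A1: add {3} — 3 (Reacher) has 3→5.
A2 = A1; e.g. 0 (Blocker) can still go to 4. Fixed point.
Reacher's winning region = {3, 5}.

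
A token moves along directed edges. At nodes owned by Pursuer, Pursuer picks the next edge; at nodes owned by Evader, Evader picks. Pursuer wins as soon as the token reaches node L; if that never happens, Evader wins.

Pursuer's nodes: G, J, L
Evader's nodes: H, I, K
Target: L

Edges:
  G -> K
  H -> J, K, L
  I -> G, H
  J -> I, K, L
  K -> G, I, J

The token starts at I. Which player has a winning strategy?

A0 = {L}
A1: add {J} — J (Pursuer) has J→L.
A2 = A1; e.g. G (Pursuer) has no edge into A1. Fixed point.
I never enters the attractor, so Evader can avoid the target forever.

Evader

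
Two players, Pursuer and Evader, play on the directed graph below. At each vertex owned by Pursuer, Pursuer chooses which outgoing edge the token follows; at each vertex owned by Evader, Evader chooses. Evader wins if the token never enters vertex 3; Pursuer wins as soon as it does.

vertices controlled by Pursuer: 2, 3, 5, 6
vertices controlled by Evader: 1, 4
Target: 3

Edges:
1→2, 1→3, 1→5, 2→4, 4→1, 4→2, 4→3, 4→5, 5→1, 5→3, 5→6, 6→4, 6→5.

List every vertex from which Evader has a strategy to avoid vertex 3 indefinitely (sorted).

A0 = {3}
A1: add {5} — 5 (Pursuer) has 5→3.
A2: add {6} — 6 (Pursuer) has 6→5.
A3 = A2; e.g. 1 (Evader) can still go to 2. Fixed point.
Pursuer's attractor = {3, 5, 6}; Evader avoids the target exactly from the complement.

1, 2, 4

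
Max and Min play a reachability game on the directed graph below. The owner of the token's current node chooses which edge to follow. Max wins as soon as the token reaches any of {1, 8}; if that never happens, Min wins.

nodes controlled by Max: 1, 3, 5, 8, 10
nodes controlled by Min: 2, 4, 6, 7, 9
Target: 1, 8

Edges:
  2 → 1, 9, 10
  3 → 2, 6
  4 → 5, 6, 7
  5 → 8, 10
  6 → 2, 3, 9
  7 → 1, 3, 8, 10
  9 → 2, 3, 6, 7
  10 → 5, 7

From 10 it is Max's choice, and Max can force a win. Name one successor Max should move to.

A0 = {1, 8}
A1: add {5} — 5 (Max) has 5→8.
A2: add {10} — 10 (Max) has 10→5.
A3 = A2; e.g. 2 (Min) can still go to 9. Fixed point.
From 10, successor 5 is in the attractor (rank 1); the other successor 7 is not.

5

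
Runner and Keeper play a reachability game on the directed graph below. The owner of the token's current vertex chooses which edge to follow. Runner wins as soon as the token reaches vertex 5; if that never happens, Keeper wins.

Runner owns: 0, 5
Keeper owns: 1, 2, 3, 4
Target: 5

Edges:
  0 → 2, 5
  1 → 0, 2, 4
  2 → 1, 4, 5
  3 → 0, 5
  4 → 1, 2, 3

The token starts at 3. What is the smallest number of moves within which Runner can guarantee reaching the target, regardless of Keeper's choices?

2

A0 = {5}
A1: add {0} — 0 (Runner) has 0→5.
A2: add {3} — 3 (Keeper): all of {0, 5} already in.
A3 = A2; e.g. 1 (Keeper) can still go to 2. Fixed point.
3 enters the attractor at level 2, so Runner can force the target in 2 moves from there.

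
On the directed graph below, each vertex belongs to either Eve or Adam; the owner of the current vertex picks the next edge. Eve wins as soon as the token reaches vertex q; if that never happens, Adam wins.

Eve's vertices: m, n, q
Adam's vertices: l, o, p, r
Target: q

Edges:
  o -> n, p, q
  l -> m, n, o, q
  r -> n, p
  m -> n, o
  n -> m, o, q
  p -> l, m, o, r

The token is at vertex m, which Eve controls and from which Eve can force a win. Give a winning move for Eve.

A0 = {q}
A1: add {n} — n (Eve) has n→q.
A2: add {m} — m (Eve) has m→n.
A3 = A2; e.g. l (Adam) can still go to o. Fixed point.
From m, successor n is in the attractor (rank 1); the other successor o is not.

n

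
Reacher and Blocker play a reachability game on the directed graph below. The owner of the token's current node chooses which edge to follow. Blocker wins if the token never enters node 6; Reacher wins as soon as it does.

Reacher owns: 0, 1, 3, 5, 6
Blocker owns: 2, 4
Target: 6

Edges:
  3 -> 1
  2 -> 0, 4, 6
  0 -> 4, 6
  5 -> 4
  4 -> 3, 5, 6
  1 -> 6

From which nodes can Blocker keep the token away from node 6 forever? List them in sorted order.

A0 = {6}
A1: add {0, 1} — 0 (Reacher) has 0→6; 1 (Reacher) has 1→6.
A2: add {3} — 3 (Reacher) has 3→1.
A3 = A2; e.g. 2 (Blocker) can still go to 4. Fixed point.
Reacher's attractor = {0, 1, 3, 6}; Blocker avoids the target exactly from the complement.

2, 4, 5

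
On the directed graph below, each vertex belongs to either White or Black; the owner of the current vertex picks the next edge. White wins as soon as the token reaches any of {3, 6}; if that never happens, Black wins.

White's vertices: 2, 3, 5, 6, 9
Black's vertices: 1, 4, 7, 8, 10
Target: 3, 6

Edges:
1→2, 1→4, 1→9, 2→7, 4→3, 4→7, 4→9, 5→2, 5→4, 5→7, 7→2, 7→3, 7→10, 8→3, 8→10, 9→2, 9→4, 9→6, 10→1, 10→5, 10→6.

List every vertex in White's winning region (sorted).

3, 6, 9

A0 = {3, 6}
A1: add {9} — 9 (White) has 9→6.
A2 = A1; e.g. 1 (Black) can still go to 2. Fixed point.
White's winning region = {3, 6, 9}.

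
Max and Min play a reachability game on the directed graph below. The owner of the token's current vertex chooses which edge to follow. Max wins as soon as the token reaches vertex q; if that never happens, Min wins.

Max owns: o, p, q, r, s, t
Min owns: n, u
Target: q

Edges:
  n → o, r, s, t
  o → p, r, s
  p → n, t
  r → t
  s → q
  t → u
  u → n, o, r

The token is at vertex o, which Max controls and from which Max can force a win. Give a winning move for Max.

s

A0 = {q}
A1: add {s} — s (Max) has s→q.
A2: add {o} — o (Max) has o→s.
A3 = A2; e.g. n (Min) can still go to r. Fixed point.
From o, successor s is in the attractor (rank 1); the other successors p, r are not.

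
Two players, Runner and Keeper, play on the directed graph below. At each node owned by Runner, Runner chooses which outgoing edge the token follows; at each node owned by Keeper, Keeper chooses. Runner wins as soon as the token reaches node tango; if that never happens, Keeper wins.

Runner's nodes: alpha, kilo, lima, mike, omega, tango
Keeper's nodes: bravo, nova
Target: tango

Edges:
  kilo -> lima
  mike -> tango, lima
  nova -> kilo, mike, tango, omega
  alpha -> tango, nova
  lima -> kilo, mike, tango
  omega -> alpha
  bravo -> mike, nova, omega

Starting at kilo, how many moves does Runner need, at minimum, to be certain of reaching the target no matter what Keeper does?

2

A0 = {tango}
A1: add {alpha, lima, mike} — mike (Runner) has mike→tango; alpha (Runner) has alpha→tango; lima (Runner) has lima→tango.
A2: add {kilo, omega} — kilo (Runner) has kilo→lima; omega (Runner) has omega→alpha.
kilo enters the attractor at level 2, so Runner can force the target in 2 moves from there.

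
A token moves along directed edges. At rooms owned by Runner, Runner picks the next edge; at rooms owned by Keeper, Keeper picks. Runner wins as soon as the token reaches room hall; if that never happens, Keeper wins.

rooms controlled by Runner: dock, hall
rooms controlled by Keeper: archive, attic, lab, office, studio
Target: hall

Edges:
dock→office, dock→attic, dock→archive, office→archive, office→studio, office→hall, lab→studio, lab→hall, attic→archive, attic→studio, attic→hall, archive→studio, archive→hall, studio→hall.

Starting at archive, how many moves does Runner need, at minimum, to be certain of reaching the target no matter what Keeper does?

A0 = {hall}
A1: add {studio} — studio (Keeper): all of {hall} already in.
A2: add {archive, lab} — lab (Keeper): all of {studio, hall} already in; archive (Keeper): all of {studio, hall} already in.
archive enters the attractor at level 2, so Runner can force the target in 2 moves from there.

2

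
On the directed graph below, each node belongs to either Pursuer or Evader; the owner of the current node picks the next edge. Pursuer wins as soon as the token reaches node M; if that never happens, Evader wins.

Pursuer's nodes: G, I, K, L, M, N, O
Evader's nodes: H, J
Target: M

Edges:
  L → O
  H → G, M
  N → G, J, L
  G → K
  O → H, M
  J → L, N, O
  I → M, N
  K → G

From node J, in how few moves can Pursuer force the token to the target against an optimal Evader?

A0 = {M}
A1: add {I, O} — I (Pursuer) has I→M; O (Pursuer) has O→M.
A2: add {L} — L (Pursuer) has L→O.
A3: add {N} — N (Pursuer) has N→L.
A4: add {J} — J (Evader): all of {L, N, O} already in.
A5 = A4; e.g. G (Pursuer) has no edge into A4. Fixed point.
J enters the attractor at level 4, so Pursuer can force the target in 4 moves from there.

4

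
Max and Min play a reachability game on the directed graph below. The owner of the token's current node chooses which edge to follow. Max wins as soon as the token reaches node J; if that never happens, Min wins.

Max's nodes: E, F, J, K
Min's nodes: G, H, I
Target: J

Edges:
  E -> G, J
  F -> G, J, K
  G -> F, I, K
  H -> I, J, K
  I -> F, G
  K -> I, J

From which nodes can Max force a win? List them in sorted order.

E, F, J, K

A0 = {J}
A1: add {E, F, K} — E (Max) has E→J; F (Max) has F→J; K (Max) has K→J.
A2 = A1; e.g. G (Min) can still go to I. Fixed point.
Max's winning region = {E, F, J, K}.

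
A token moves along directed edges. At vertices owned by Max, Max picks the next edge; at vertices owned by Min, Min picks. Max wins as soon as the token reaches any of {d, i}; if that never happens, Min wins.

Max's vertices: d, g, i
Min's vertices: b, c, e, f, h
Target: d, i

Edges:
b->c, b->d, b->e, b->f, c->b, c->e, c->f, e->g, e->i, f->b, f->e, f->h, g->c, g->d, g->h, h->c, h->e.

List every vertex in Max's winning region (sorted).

A0 = {d, i}
A1: add {g} — g (Max) has g→d.
A2: add {e} — e (Min): all of {g, i} already in.
A3 = A2; e.g. b (Min) can still go to c. Fixed point.
Max's winning region = {d, e, g, i}.

d, e, g, i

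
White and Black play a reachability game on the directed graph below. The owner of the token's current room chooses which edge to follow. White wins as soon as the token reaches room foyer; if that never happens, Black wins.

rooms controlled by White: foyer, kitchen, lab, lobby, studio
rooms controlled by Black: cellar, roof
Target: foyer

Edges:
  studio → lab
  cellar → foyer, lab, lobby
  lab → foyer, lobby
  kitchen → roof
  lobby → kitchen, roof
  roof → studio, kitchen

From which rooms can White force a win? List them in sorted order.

A0 = {foyer}
A1: add {lab} — lab (White) has lab→foyer.
A2: add {studio} — studio (White) has studio→lab.
A3 = A2; e.g. cellar (Black) can still go to lobby. Fixed point.
White's winning region = {foyer, lab, studio}.

foyer, lab, studio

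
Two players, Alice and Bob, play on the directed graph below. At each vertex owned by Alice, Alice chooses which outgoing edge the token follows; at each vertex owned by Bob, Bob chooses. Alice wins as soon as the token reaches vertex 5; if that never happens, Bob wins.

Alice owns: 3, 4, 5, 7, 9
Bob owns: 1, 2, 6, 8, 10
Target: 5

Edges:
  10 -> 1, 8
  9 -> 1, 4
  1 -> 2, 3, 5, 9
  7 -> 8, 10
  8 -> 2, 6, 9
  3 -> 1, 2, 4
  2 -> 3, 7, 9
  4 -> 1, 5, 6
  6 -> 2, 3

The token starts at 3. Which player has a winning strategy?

Alice

A0 = {5}
A1: add {4} — 4 (Alice) has 4→5.
A2: add {3, 9} — 3 (Alice) has 3→4; 9 (Alice) has 9→4.
A3 = A2; e.g. 1 (Bob) can still go to 2. Fixed point.
3 ∈ A2, so Alice can force the target.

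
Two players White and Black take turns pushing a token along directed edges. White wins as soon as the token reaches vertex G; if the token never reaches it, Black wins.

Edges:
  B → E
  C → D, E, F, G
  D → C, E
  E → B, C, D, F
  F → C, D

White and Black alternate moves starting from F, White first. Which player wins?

Track states (vertex, player-to-move).
A0 = {(G,White), (G,Black)}
A1: add {(C,White)}.
A2 = A1; e.g. (B,White) stays out. (F,White) never enters ⇒ Black avoids the target.

Black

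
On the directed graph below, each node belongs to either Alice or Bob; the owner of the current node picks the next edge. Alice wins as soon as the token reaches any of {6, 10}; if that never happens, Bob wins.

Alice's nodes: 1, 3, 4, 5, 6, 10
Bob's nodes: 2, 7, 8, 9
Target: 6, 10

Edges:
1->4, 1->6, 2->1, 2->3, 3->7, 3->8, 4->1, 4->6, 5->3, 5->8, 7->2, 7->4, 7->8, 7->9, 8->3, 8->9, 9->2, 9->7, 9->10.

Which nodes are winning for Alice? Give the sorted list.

A0 = {6, 10}
A1: add {1, 4} — 1 (Alice) has 1→6; 4 (Alice) has 4→6.
A2 = A1; e.g. 2 (Bob) can still go to 3. Fixed point.
Alice's winning region = {1, 4, 6, 10}.

1, 4, 6, 10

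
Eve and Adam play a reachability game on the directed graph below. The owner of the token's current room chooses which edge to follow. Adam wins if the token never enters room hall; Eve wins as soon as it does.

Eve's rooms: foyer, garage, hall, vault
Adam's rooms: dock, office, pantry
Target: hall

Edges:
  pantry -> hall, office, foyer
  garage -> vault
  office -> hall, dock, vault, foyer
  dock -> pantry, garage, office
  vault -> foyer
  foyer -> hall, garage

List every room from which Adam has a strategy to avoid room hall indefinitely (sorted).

dock, office, pantry

A0 = {hall}
A1: add {foyer} — foyer (Eve) has foyer→hall.
A2: add {vault} — vault (Eve) has vault→foyer.
A3: add {garage} — garage (Eve) has garage→vault.
A4 = A3; e.g. pantry (Adam) can still go to office. Fixed point.
Eve's attractor = {foyer, garage, hall, vault}; Adam avoids the target exactly from the complement.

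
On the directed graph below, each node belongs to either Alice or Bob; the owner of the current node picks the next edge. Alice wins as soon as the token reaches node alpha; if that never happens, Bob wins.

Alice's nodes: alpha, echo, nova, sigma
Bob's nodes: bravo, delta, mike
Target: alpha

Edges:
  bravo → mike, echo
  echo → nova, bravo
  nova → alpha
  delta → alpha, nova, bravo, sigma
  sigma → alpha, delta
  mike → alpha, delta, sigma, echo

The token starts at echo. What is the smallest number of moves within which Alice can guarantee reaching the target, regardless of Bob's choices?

2

A0 = {alpha}
A1: add {nova, sigma} — nova (Alice) has nova→alpha; sigma (Alice) has sigma→alpha.
A2: add {echo} — echo (Alice) has echo→nova.
A3 = A2; e.g. mike (Bob) can still go to delta. Fixed point.
echo enters the attractor at level 2, so Alice can force the target in 2 moves from there.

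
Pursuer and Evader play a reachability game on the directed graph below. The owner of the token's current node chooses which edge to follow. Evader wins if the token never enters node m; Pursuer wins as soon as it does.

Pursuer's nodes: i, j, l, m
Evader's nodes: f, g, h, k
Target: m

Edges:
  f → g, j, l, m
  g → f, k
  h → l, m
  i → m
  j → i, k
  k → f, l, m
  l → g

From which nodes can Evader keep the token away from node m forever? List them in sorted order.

A0 = {m}
A1: add {i} — i (Pursuer) has i→m.
A2: add {j} — j (Pursuer) has j→i.
A3 = A2; e.g. f (Evader) can still go to g. Fixed point.
Pursuer's attractor = {i, j, m}; Evader avoids the target exactly from the complement.

f, g, h, k, l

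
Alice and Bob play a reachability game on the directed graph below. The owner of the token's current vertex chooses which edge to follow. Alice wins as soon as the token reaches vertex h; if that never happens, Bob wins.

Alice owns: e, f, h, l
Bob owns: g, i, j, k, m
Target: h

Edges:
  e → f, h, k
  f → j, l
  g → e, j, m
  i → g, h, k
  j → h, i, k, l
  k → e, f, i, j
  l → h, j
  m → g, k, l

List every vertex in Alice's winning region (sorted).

e, f, h, l

A0 = {h}
A1: add {e, l} — e (Alice) has e→h; l (Alice) has l→h.
A2: add {f} — f (Alice) has f→l.
A3 = A2; e.g. g (Bob) can still go to j. Fixed point.
Alice's winning region = {e, f, h, l}.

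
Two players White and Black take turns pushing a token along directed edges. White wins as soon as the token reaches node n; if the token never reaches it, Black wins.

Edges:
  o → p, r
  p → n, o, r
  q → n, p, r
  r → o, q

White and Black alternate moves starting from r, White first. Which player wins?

Track states (vertex, player-to-move).
A0 = {(n,White), (n,Black)}
A1: add {(p,White), (q,White)}.
A2 = A1; e.g. (o,White) stays out. (r,White) never enters ⇒ Black avoids the target.

Black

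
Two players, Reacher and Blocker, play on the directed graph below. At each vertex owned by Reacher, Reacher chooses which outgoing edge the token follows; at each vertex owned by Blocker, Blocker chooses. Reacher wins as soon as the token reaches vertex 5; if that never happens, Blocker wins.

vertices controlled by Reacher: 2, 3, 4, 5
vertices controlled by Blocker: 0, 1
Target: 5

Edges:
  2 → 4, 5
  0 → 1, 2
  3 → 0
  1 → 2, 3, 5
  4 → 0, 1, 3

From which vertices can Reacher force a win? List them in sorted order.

2, 5

A0 = {5}
A1: add {2} — 2 (Reacher) has 2→5.
A2 = A1; e.g. 0 (Blocker) can still go to 1. Fixed point.
Reacher's winning region = {2, 5}.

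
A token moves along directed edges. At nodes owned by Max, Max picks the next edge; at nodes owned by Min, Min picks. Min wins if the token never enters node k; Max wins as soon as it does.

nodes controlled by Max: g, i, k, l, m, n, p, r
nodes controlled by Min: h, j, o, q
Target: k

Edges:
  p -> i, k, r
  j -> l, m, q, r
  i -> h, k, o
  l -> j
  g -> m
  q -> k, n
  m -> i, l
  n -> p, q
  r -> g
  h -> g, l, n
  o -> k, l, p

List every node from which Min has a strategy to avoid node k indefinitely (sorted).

h, j, l, o

A0 = {k}
A1: add {i, p} — i (Max) has i→k; p (Max) has p→k.
A2: add {m, n} — m (Max) has m→i; n (Max) has n→p.
A3: add {g, q} — g (Max) has g→m; q (Min): all of {k, n} already in.
A4: add {r} — r (Max) has r→g.
A5 = A4; e.g. h (Min) can still go to l. Fixed point.
Max's attractor = {g, i, k, m, n, p, q, r}; Min avoids the target exactly from the complement.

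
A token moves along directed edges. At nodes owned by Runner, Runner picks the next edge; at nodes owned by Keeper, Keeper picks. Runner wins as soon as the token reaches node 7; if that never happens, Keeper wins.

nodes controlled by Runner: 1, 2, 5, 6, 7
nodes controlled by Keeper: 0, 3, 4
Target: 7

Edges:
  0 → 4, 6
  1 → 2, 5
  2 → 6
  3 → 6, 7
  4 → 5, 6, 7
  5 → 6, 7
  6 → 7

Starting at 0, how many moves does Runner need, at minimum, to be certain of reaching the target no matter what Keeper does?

3

A0 = {7}
A1: add {5, 6} — 5 (Runner) has 5→7; 6 (Runner) has 6→7.
A2: add {1, 2, 3, 4} — 1 (Runner) has 1→5; 2 (Runner) has 2→6; 3 (Keeper): all of {6, 7} already in; 4 (Keeper): all of {5, 6, 7} already in.
A3: add {0} — 0 (Keeper): all of {4, 6} already in.
A3 = all vertices. Fixed point.
0 enters the attractor at level 3, so Runner can force the target in 3 moves from there.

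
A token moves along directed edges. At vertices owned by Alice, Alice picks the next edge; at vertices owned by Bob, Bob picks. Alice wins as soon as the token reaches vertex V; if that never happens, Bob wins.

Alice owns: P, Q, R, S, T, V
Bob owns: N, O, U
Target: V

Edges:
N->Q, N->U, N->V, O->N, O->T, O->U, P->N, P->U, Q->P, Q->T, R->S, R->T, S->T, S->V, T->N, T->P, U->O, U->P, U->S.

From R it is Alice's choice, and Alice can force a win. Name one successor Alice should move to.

S

A0 = {V}
A1: add {S} — S (Alice) has S→V.
A2: add {R} — R (Alice) has R→S.
A3 = A2; e.g. N (Bob) can still go to Q. Fixed point.
From R, successor S is in the attractor (rank 1); the other successor T is not.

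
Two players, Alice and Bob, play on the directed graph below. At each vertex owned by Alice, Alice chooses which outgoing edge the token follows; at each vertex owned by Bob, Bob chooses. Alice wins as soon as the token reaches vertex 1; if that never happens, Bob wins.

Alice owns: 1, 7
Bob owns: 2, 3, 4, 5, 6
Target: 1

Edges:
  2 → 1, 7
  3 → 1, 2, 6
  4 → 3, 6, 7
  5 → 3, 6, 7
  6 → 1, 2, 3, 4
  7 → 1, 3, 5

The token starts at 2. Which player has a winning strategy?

A0 = {1}
A1: add {7} — 7 (Alice) has 7→1.
A2: add {2} — 2 (Bob): all of {1, 7} already in.
A3 = A2; e.g. 3 (Bob) can still go to 6. Fixed point.
2 ∈ A2, so Alice can force the target.

Alice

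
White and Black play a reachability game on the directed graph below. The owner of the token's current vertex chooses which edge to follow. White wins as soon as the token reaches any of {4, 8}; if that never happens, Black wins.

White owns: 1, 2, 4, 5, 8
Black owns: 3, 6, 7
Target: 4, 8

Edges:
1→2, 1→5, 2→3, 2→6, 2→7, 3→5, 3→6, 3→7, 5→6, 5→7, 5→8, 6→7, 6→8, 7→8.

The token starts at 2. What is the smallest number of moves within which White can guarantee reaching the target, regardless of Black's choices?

2

A0 = {4, 8}
A1: add {5, 7} — 5 (White) has 5→8; 7 (Black): all of {8} already in.
A2: add {1, 2, 6} — 1 (White) has 1→5; 2 (White) has 2→7; 6 (Black): all of {7, 8} already in.
2 enters the attractor at level 2, so White can force the target in 2 moves from there.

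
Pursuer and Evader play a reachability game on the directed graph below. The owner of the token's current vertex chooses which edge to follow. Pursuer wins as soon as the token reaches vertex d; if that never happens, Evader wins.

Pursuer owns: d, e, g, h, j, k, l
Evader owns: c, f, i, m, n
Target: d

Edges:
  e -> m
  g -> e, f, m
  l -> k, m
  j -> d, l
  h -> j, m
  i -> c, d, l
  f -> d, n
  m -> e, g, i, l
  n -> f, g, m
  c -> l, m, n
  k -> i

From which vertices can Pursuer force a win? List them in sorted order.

A0 = {d}
A1: add {j} — j (Pursuer) has j→d.
A2: add {h} — h (Pursuer) has h→j.
A3 = A2; e.g. c (Evader) can still go to l. Fixed point.
Pursuer's winning region = {d, h, j}.

d, h, j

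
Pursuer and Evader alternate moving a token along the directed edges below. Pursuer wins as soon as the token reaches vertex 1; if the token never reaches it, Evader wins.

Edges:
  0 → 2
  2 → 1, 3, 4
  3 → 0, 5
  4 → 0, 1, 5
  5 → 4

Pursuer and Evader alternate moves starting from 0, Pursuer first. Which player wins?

Track states (vertex, player-to-move).
A0 = {(1,Pursuer), (1,Evader)}
A1: add {(2,Pursuer), (4,Pursuer)}.
A2: add {(0,Evader), (5,Evader)}.
A3: add {(3,Pursuer)}.
A4: add {(2,Evader)}.
A5: add {(0,Pursuer)}.
(0,Pursuer) ∈ A5 ⇒ Pursuer forces the target.

Pursuer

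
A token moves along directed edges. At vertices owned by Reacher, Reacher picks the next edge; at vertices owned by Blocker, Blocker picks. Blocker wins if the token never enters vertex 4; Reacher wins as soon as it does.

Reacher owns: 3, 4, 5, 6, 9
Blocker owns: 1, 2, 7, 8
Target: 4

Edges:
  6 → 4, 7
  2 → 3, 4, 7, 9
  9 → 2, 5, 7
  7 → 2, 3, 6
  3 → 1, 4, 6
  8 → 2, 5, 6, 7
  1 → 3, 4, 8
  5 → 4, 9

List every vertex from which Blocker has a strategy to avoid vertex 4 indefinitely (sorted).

1, 2, 7, 8

A0 = {4}
A1: add {3, 5, 6} — 3 (Reacher) has 3→4; 5 (Reacher) has 5→4; 6 (Reacher) has 6→4.
A2: add {9} — 9 (Reacher) has 9→5.
A3 = A2; e.g. 1 (Blocker) can still go to 8. Fixed point.
Reacher's attractor = {3, 4, 5, 6, 9}; Blocker avoids the target exactly from the complement.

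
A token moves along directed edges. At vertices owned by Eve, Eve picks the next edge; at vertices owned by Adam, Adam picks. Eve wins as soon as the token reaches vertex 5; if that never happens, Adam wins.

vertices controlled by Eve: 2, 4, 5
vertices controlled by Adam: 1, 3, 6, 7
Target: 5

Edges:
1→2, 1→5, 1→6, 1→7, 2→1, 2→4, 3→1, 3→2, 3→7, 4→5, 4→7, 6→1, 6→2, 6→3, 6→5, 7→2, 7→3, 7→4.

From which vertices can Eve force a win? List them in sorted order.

2, 4, 5

A0 = {5}
A1: add {4} — 4 (Eve) has 4→5.
A2: add {2} — 2 (Eve) has 2→4.
A3 = A2; e.g. 1 (Adam) can still go to 6. Fixed point.
Eve's winning region = {2, 4, 5}.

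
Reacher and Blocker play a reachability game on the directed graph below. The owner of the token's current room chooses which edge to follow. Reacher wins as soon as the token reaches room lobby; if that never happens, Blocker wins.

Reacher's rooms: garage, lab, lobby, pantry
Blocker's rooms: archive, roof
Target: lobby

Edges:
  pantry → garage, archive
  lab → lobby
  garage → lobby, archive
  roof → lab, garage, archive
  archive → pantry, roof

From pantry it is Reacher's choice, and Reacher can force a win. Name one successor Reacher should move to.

garage

A0 = {lobby}
A1: add {garage, lab} — lab (Reacher) has lab→lobby; garage (Reacher) has garage→lobby.
A2: add {pantry} — pantry (Reacher) has pantry→garage.
A3 = A2; e.g. roof (Blocker) can still go to archive. Fixed point.
From pantry, successor garage is in the attractor (rank 1); the other successor archive is not.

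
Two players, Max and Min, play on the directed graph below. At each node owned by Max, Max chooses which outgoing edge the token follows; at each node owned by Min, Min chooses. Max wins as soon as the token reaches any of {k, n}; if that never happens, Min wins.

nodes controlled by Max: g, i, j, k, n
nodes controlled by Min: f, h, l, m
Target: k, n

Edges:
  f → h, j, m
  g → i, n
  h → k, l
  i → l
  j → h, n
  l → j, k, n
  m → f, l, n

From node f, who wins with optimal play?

Min

A0 = {k, n}
A1: add {g, j} — g (Max) has g→n; j (Max) has j→n.
A2: add {l} — l (Min): all of {j, k, n} already in.
A3: add {h, i} — h (Min): all of {k, l} already in; i (Max) has i→l.
A4 = A3; e.g. f (Min) can still go to m. Fixed point.
f never enters the attractor, so Min can avoid the target forever.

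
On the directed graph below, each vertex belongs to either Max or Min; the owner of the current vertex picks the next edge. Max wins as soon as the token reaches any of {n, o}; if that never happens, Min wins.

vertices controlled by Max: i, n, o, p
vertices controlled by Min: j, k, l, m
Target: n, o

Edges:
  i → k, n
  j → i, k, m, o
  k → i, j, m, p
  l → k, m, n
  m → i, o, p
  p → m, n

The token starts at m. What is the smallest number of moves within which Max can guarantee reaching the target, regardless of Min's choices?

2

A0 = {n, o}
A1: add {i, p} — i (Max) has i→n; p (Max) has p→n.
A2: add {m} — m (Min): all of {i, o, p} already in.
A3 = A2; e.g. j (Min) can still go to k. Fixed point.
m enters the attractor at level 2, so Max can force the target in 2 moves from there.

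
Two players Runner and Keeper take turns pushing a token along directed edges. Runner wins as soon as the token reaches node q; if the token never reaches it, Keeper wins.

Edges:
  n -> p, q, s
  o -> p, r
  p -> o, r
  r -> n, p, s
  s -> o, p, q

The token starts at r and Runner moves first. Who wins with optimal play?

Track states (vertex, player-to-move).
A0 = {(q,Runner), (q,Keeper)}
A1: add {(n,Runner), (s,Runner)}.
A2 = A1; e.g. (n,Keeper) stays out. (r,Runner) never enters ⇒ Keeper avoids the target.

Keeper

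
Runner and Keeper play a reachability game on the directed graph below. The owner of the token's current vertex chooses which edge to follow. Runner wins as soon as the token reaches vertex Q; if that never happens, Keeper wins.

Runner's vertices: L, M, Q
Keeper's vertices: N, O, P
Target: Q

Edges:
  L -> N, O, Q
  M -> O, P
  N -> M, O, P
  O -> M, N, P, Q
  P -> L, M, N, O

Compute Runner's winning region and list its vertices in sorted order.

A0 = {Q}
A1: add {L} — L (Runner) has L→Q.
A2 = A1; e.g. M (Runner) has no edge into A1. Fixed point.
Runner's winning region = {L, Q}.

L, Q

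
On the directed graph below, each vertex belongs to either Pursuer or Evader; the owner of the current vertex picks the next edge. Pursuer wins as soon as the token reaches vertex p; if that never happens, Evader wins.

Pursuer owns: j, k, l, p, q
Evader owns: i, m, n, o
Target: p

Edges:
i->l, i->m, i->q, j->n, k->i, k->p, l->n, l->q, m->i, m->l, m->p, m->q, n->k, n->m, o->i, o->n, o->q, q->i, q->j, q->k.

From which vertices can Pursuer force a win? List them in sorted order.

k, l, p, q

A0 = {p}
A1: add {k} — k (Pursuer) has k→p.
A2: add {q} — q (Pursuer) has q→k.
A3: add {l} — l (Pursuer) has l→q.
A4 = A3; e.g. i (Evader) can still go to m. Fixed point.
Pursuer's winning region = {k, l, p, q}.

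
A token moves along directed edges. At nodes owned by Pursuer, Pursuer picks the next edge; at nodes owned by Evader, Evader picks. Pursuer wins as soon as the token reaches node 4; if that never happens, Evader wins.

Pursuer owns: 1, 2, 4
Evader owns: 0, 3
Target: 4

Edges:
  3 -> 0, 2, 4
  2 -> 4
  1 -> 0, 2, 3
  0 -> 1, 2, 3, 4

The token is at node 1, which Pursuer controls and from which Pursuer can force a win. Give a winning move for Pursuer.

A0 = {4}
A1: add {2} — 2 (Pursuer) has 2→4.
A2: add {1} — 1 (Pursuer) has 1→2.
A3 = A2; e.g. 0 (Evader) can still go to 3. Fixed point.
From 1, successor 2 is in the attractor (rank 1); the other successors 0, 3 are not.

2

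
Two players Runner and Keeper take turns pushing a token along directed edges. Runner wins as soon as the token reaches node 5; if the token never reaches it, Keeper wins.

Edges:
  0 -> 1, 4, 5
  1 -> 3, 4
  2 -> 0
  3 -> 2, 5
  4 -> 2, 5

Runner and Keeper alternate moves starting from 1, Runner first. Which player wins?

Keeper

Track states (vertex, player-to-move).
A0 = {(5,Runner), (5,Keeper)}
A1: add {(0,Runner), (3,Runner), (4,Runner)}.
A2: add {(1,Keeper), (2,Keeper)}.
A3 = A2; e.g. (0,Keeper) stays out. (1,Runner) never enters ⇒ Keeper avoids the target.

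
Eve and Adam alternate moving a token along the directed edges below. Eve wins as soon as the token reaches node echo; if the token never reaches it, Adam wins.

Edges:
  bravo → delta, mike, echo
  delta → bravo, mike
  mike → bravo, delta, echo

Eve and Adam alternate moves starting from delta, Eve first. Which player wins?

Adam

Track states (vertex, player-to-move).
A0 = {(echo,Eve), (echo,Adam)}
A1: add {(bravo,Eve), (mike,Eve)}.
A2: add {(delta,Adam)}.
A3 = A2; e.g. (bravo,Adam) stays out. (delta,Eve) never enters ⇒ Adam avoids the target.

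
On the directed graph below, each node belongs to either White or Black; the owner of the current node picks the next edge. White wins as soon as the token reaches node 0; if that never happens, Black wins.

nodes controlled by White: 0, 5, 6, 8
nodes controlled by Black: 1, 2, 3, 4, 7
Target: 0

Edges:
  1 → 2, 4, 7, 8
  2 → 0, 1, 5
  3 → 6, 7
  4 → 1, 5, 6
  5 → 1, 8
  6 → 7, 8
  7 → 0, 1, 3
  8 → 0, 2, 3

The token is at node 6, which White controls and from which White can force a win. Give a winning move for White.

A0 = {0}
A1: add {8} — 8 (White) has 8→0.
A2: add {5, 6} — 5 (White) has 5→8; 6 (White) has 6→8.
A3 = A2; e.g. 1 (Black) can still go to 2. Fixed point.
From 6, successor 8 is in the attractor (rank 1); the other successor 7 is not.

8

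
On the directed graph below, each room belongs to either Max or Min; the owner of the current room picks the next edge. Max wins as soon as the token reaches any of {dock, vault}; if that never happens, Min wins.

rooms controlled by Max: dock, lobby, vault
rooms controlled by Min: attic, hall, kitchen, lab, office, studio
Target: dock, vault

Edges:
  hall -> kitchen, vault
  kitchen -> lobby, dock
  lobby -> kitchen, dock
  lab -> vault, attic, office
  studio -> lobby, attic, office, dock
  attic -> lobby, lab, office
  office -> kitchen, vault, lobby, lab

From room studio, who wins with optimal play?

A0 = {dock, vault}
A1: add {lobby} — lobby (Max) has lobby→dock.
A2: add {kitchen} — kitchen (Min): all of {lobby, dock} already in.
A3: add {hall} — hall (Min): all of {kitchen, vault} already in.
A4 = A3; e.g. lab (Min) can still go to attic. Fixed point.
studio never enters the attractor, so Min can avoid the target forever.

Min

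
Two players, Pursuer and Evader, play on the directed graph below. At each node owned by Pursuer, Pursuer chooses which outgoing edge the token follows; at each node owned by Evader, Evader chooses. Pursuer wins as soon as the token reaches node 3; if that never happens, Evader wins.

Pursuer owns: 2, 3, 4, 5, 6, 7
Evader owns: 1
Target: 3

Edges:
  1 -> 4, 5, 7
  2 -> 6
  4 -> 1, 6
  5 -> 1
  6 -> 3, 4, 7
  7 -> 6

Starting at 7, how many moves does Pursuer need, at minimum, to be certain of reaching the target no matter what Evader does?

2

A0 = {3}
A1: add {6} — 6 (Pursuer) has 6→3.
A2: add {2, 4, 7} — 2 (Pursuer) has 2→6; 4 (Pursuer) has 4→6; 7 (Pursuer) has 7→6.
A3 = A2; e.g. 1 (Evader) can still go to 5. Fixed point.
7 enters the attractor at level 2, so Pursuer can force the target in 2 moves from there.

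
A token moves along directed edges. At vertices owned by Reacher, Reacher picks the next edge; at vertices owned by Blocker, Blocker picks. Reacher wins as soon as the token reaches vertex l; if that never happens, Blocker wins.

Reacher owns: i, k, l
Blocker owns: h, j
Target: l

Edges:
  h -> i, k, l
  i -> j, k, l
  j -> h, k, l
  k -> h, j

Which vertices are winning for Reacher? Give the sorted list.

i, l

A0 = {l}
A1: add {i} — i (Reacher) has i→l.
A2 = A1; e.g. h (Blocker) can still go to k. Fixed point.
Reacher's winning region = {i, l}.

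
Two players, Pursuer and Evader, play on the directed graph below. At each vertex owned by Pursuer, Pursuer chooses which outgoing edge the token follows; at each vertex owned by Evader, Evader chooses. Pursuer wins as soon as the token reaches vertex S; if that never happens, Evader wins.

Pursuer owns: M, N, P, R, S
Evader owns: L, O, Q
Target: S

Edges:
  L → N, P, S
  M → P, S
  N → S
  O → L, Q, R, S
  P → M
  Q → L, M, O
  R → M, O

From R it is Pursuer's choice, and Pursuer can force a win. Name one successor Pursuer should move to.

A0 = {S}
A1: add {M, N} — M (Pursuer) has M→S; N (Pursuer) has N→S.
A2: add {P, R} — P (Pursuer) has P→M; R (Pursuer) has R→M.
A3: add {L} — L (Evader): all of {N, P, S} already in.
A4 = A3; e.g. O (Evader) can still go to Q. Fixed point.
From R, successor M is in the attractor (rank 1); the other successor O is not.

M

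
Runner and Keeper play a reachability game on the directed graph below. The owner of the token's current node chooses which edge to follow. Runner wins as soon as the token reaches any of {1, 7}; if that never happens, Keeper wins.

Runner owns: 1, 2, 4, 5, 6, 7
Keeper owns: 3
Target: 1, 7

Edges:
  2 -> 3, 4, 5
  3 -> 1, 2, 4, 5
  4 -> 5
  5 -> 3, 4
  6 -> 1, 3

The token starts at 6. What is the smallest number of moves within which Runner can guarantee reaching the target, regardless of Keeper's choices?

A0 = {1, 7}
A1: add {6} — 6 (Runner) has 6→1.
A2 = A1; e.g. 2 (Runner) has no edge into A1. Fixed point.
6 enters the attractor at level 1, so Runner can force the target in 1 move from there.

1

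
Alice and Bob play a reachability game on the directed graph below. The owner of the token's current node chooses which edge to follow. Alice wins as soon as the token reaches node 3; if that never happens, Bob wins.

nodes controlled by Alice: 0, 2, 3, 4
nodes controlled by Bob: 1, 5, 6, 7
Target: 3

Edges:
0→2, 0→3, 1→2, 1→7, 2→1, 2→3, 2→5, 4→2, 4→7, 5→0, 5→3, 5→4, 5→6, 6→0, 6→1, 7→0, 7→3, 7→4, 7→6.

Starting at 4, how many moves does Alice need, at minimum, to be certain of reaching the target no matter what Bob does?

2

A0 = {3}
A1: add {0, 2} — 0 (Alice) has 0→3; 2 (Alice) has 2→3.
A2: add {4} — 4 (Alice) has 4→2.
A3 = A2; e.g. 1 (Bob) can still go to 7. Fixed point.
4 enters the attractor at level 2, so Alice can force the target in 2 moves from there.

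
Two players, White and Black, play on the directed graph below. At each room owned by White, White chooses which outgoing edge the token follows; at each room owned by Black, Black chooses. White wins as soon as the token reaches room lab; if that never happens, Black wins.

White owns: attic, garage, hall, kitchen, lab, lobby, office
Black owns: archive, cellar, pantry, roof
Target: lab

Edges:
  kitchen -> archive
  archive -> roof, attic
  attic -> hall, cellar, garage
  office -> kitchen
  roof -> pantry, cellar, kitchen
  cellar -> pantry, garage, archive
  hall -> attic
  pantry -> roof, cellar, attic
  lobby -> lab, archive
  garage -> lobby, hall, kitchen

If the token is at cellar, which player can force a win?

Black

A0 = {lab}
A1: add {lobby} — lobby (White) has lobby→lab.
A2: add {garage} — garage (White) has garage→lobby.
A3: add {attic} — attic (White) has attic→garage.
A4: add {hall} — hall (White) has hall→attic.
A5 = A4; e.g. office (White) has no edge into A4. Fixed point.
cellar never enters the attractor, so Black can avoid the target forever.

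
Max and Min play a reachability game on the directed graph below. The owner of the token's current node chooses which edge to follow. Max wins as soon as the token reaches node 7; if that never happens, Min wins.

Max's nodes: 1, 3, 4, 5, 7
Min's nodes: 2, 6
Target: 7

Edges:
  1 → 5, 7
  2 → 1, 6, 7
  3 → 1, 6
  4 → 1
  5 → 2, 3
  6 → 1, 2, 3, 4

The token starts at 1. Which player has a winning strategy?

Max

A0 = {7}
A1: add {1} — 1 (Max) has 1→7.
1 ∈ A1, so Max can force the target.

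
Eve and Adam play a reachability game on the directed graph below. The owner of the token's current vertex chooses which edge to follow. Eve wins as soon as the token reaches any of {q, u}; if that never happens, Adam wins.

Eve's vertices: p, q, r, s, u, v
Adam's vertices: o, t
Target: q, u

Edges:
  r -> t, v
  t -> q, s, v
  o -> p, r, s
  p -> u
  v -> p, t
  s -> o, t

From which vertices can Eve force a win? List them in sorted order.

A0 = {q, u}
A1: add {p} — p (Eve) has p→u.
A2: add {v} — v (Eve) has v→p.
A3: add {r} — r (Eve) has r→v.
A4 = A3; e.g. o (Adam) can still go to s. Fixed point.
Eve's winning region = {p, q, r, u, v}.

p, q, r, u, v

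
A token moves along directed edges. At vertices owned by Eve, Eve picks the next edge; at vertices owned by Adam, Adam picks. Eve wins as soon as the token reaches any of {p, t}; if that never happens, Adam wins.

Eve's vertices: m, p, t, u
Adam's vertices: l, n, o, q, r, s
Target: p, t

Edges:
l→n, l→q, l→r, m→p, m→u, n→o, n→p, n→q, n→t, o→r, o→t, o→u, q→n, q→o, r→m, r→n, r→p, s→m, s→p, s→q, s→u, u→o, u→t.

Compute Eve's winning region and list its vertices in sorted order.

m, p, t, u

A0 = {p, t}
A1: add {m, u} — m (Eve) has m→p; u (Eve) has u→t.
A2 = A1; e.g. l (Adam) can still go to n. Fixed point.
Eve's winning region = {m, p, t, u}.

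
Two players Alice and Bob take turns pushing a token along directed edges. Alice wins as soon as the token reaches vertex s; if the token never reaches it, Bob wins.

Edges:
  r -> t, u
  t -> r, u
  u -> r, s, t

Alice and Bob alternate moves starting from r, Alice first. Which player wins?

Track states (vertex, player-to-move).
A0 = {(s,Alice), (s,Bob)}
A1: add {(u,Alice)}.
A2 = A1; e.g. (r,Alice) stays out. (r,Alice) never enters ⇒ Bob avoids the target.

Bob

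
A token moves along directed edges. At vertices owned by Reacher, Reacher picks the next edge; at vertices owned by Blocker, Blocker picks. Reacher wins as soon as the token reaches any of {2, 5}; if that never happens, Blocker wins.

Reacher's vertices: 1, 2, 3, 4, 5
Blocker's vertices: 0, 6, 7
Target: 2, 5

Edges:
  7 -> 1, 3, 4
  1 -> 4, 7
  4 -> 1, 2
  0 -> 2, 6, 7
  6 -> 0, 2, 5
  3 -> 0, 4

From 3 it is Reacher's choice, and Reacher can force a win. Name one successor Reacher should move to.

A0 = {2, 5}
A1: add {4} — 4 (Reacher) has 4→2.
A2: add {1, 3} — 1 (Reacher) has 1→4; 3 (Reacher) has 3→4.
A3: add {7} — 7 (Blocker): all of {1, 3, 4} already in.
A4 = A3; e.g. 0 (Blocker) can still go to 6. Fixed point.
From 3, successor 4 is in the attractor (rank 1); the other successor 0 is not.

4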